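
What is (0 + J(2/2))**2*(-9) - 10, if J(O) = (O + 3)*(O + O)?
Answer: -586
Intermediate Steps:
J(O) = 2*O*(3 + O) (J(O) = (3 + O)*(2*O) = 2*O*(3 + O))
(0 + J(2/2))**2*(-9) - 10 = (0 + 2*(2/2)*(3 + 2/2))**2*(-9) - 10 = (0 + 2*(2*(1/2))*(3 + 2*(1/2)))**2*(-9) - 10 = (0 + 2*1*(3 + 1))**2*(-9) - 10 = (0 + 2*1*4)**2*(-9) - 10 = (0 + 8)**2*(-9) - 10 = 8**2*(-9) - 10 = 64*(-9) - 10 = -576 - 10 = -586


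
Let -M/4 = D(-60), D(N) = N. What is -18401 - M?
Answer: -18641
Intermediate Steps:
M = 240 (M = -4*(-60) = 240)
-18401 - M = -18401 - 1*240 = -18401 - 240 = -18641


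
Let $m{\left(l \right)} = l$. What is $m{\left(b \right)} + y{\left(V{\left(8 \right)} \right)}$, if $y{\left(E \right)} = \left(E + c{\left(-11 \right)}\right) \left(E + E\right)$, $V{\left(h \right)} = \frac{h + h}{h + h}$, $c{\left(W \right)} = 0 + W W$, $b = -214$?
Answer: $30$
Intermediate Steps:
$c{\left(W \right)} = W^{2}$ ($c{\left(W \right)} = 0 + W^{2} = W^{2}$)
$V{\left(h \right)} = 1$ ($V{\left(h \right)} = \frac{2 h}{2 h} = 2 h \frac{1}{2 h} = 1$)
$y{\left(E \right)} = 2 E \left(121 + E\right)$ ($y{\left(E \right)} = \left(E + \left(-11\right)^{2}\right) \left(E + E\right) = \left(E + 121\right) 2 E = \left(121 + E\right) 2 E = 2 E \left(121 + E\right)$)
$m{\left(b \right)} + y{\left(V{\left(8 \right)} \right)} = -214 + 2 \cdot 1 \left(121 + 1\right) = -214 + 2 \cdot 1 \cdot 122 = -214 + 244 = 30$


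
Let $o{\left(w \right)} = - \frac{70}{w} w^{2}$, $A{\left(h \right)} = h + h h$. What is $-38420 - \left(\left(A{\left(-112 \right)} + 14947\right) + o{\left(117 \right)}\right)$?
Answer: $-57609$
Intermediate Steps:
$A{\left(h \right)} = h + h^{2}$
$o{\left(w \right)} = - 70 w$
$-38420 - \left(\left(A{\left(-112 \right)} + 14947\right) + o{\left(117 \right)}\right) = -38420 - \left(\left(- 112 \left(1 - 112\right) + 14947\right) - 8190\right) = -38420 - \left(\left(\left(-112\right) \left(-111\right) + 14947\right) - 8190\right) = -38420 - \left(\left(12432 + 14947\right) - 8190\right) = -38420 - \left(27379 - 8190\right) = -38420 - 19189 = -57609$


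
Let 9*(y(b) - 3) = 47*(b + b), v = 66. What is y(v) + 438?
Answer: 3391/3 ≈ 1130.3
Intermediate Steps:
y(b) = 3 + 94*b/9 (y(b) = 3 + (47*(b + b))/9 = 3 + (47*(2*b))/9 = 3 + (94*b)/9 = 3 + 94*b/9)
y(v) + 438 = (3 + (94/9)*66) + 438 = (3 + 2068/3) + 438 = 2077/3 + 438 = 3391/3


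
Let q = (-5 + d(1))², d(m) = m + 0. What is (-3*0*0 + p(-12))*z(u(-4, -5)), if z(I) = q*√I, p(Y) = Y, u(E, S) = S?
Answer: -192*I*√5 ≈ -429.33*I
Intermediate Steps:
d(m) = m
q = 16 (q = (-5 + 1)² = (-4)² = 16)
z(I) = 16*√I
(-3*0*0 + p(-12))*z(u(-4, -5)) = (-3*0*0 - 12)*(16*√(-5)) = (0*0 - 12)*(16*(I*√5)) = (0 - 12)*(16*I*√5) = -192*I*√5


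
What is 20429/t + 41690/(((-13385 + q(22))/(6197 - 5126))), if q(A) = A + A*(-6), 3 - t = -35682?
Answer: -318611840759/96313815 ≈ -3308.1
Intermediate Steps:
t = 35685 (t = 3 - 1*(-35682) = 3 + 35682 = 35685)
q(A) = -5*A (q(A) = A - 6*A = -5*A)
20429/t + 41690/(((-13385 + q(22))/(6197 - 5126))) = 20429/35685 + 41690/(((-13385 - 5*22)/(6197 - 5126))) = 20429*(1/35685) + 41690/(((-13385 - 110)/1071)) = 20429/35685 + 41690/((-13495*1/1071)) = 20429/35685 + 41690/(-13495/1071) = 20429/35685 + 41690*(-1071/13495) = 20429/35685 - 8929998/2699 = -318611840759/96313815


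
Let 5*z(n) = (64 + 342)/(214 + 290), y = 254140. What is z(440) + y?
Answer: 45745229/180 ≈ 2.5414e+5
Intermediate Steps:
z(n) = 29/180 (z(n) = ((64 + 342)/(214 + 290))/5 = (406/504)/5 = (406*(1/504))/5 = (⅕)*(29/36) = 29/180)
z(440) + y = 29/180 + 254140 = 45745229/180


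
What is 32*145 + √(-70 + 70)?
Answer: 4640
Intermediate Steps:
32*145 + √(-70 + 70) = 4640 + √0 = 4640 + 0 = 4640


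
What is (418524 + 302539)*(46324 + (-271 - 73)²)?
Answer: 118730233580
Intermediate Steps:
(418524 + 302539)*(46324 + (-271 - 73)²) = 721063*(46324 + (-344)²) = 721063*(46324 + 118336) = 721063*164660 = 118730233580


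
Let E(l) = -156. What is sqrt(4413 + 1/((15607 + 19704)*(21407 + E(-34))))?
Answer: sqrt(2484921672058858898834)/750394061 ≈ 66.430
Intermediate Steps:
sqrt(4413 + 1/((15607 + 19704)*(21407 + E(-34)))) = sqrt(4413 + 1/((15607 + 19704)*(21407 - 156))) = sqrt(4413 + 1/(35311*21251)) = sqrt(4413 + 1/750394061) = sqrt(3311488991194/750394061) = sqrt(2484921672058858898834)/750394061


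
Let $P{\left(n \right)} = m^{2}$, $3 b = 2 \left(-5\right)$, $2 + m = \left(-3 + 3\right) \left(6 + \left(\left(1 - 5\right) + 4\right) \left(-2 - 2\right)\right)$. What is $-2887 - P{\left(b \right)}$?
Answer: $-2891$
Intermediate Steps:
$m = -2$ ($m = -2 + \left(-3 + 3\right) \left(6 + \left(\left(1 - 5\right) + 4\right) \left(-2 - 2\right)\right) = -2 + 0 \left(6 + \left(\left(1 - 5\right) + 4\right) \left(-4\right)\right) = -2 + 0 \left(6 + \left(-4 + 4\right) \left(-4\right)\right) = -2 + 0 \left(6 + 0 \left(-4\right)\right) = -2 + 0 \left(6 + 0\right) = -2 + 0 \cdot 6 = -2 + 0 = -2$)
$b = - \frac{10}{3}$ ($b = \frac{2 \left(-5\right)}{3} = \frac{1}{3} \left(-10\right) = - \frac{10}{3} \approx -3.3333$)
$P{\left(n \right)} = 4$ ($P{\left(n \right)} = \left(-2\right)^{2} = 4$)
$-2887 - P{\left(b \right)} = -2887 - 4 = -2891$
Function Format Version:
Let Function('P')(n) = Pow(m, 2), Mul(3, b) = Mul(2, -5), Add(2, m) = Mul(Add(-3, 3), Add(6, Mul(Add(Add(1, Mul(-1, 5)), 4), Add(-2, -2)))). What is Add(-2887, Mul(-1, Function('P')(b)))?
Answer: -2891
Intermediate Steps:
m = -2 (m = Add(-2, Mul(Add(-3, 3), Add(6, Mul(Add(Add(1, Mul(-1, 5)), 4), Add(-2, -2))))) = Add(-2, Mul(0, Add(6, Mul(Add(Add(1, -5), 4), -4)))) = Add(-2, Mul(0, Add(6, Mul(Add(-4, 4), -4)))) = Add(-2, Mul(0, Add(6, Mul(0, -4)))) = Add(-2, Mul(0, Add(6, 0))) = Add(-2, Mul(0, 6)) = Add(-2, 0) = -2)
b = Rational(-10, 3) (b = Mul(Rational(1, 3), Mul(2, -5)) = Mul(Rational(1, 3), -10) = Rational(-10, 3) ≈ -3.3333)
Function('P')(n) = 4 (Function('P')(n) = Pow(-2, 2) = 4)
Add(-2887, Mul(-1, Function('P')(b))) = Add(-2887, Mul(-1, 4)) = Add(-2887, -4) = -2891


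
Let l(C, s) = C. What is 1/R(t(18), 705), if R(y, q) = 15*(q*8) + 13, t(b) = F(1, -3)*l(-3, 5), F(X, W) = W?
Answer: 1/84613 ≈ 1.1819e-5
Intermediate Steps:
t(b) = 9 (t(b) = -3*(-3) = 9)
R(y, q) = 13 + 120*q (R(y, q) = 15*(8*q) + 13 = 120*q + 13 = 13 + 120*q)
1/R(t(18), 705) = 1/(13 + 120*705) = 1/(13 + 84600) = 1/84613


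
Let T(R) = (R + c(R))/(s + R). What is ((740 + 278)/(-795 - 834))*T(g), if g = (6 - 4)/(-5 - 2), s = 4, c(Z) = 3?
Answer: -9671/21177 ≈ -0.45667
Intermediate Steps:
g = -2/7 (g = 2/(-7) = 2*(-⅐) = -2/7 ≈ -0.28571)
T(R) = (3 + R)/(4 + R) (T(R) = (R + 3)/(4 + R) = (3 + R)/(4 + R))
((740 + 278)/(-795 - 834))*T(g) = ((740 + 278)/(-795 - 834))*((3 - 2/7)/(4 - 2/7)) = (1018/(-1629))*((19/7)/(26/7)) = (1018*(-1/1629))*((7/26)*(19/7)) = -1018/1629*19/26 = -9671/21177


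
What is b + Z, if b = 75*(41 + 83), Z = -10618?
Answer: -1318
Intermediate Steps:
b = 9300 (b = 75*124 = 9300)
b + Z = 9300 - 10618 = -1318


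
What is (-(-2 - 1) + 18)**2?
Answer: 441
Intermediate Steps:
(-(-2 - 1) + 18)**2 = (-1*(-3) + 18)**2 = (3 + 18)**2 = 21**2 = 441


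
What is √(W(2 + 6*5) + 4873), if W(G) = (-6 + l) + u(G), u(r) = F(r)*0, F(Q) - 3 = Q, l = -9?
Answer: √4858 ≈ 69.699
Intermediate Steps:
F(Q) = 3 + Q
u(r) = 0 (u(r) = (3 + r)*0 = 0)
W(G) = -15 (W(G) = (-6 - 9) + 0 = -15 + 0 = -15)
√(W(2 + 6*5) + 4873) = √(-15 + 4873) = √4858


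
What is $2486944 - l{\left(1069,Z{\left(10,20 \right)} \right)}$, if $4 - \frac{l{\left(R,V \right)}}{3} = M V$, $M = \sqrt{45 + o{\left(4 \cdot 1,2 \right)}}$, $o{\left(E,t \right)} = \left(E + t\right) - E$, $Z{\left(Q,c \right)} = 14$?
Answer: $2486932 + 42 \sqrt{47} \approx 2.4872 \cdot 10^{6}$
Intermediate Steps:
$o{\left(E,t \right)} = t$
$M = \sqrt{47}$ ($M = \sqrt{45 + 2} = \sqrt{47} \approx 6.8557$)
$l{\left(R,V \right)} = 12 - 3 V \sqrt{47}$ ($l{\left(R,V \right)} = 12 - 3 \sqrt{47} V = 12 - 3 V \sqrt{47}$)
$2486944 - l{\left(1069,Z{\left(10,20 \right)} \right)} = 2486944 - \left(12 - 42 \sqrt{47}\right) = 2486932 + 42 \sqrt{47}$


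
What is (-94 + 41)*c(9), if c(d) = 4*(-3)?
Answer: 636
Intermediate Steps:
c(d) = -12
(-94 + 41)*c(9) = (-94 + 41)*(-12) = -53*(-12) = 636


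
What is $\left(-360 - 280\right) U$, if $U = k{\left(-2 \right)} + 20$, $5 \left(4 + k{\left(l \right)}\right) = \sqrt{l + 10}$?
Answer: $-10240 - 256 \sqrt{2} \approx -10602.0$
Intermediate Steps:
$k{\left(l \right)} = -4 + \frac{\sqrt{10 + l}}{5}$ ($k{\left(l \right)} = -4 + \frac{\sqrt{l + 10}}{5} = -4 + \frac{\sqrt{10 + l}}{5}$)
$U = 16 + \frac{2 \sqrt{2}}{5}$ ($U = \left(-4 + \frac{\sqrt{10 - 2}}{5}\right) + 20 = \left(-4 + \frac{\sqrt{8}}{5}\right) + 20 = \left(-4 + \frac{2 \sqrt{2}}{5}\right) + 20 = 16 + \frac{2 \sqrt{2}}{5} \approx 16.566$)
$\left(-360 - 280\right) U = \left(-360 - 280\right) \left(16 + \frac{2 \sqrt{2}}{5}\right) = - 640 \left(16 + \frac{2 \sqrt{2}}{5}\right) = -10240 - 256 \sqrt{2}$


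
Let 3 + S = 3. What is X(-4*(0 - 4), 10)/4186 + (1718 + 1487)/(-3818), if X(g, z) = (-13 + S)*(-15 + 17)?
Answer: -22601/26726 ≈ -0.84566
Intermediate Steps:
S = 0 (S = -3 + 3 = 0)
X(g, z) = -26 (X(g, z) = (-13 + 0)*(-15 + 17) = -13*2 = -26)
X(-4*(0 - 4), 10)/4186 + (1718 + 1487)/(-3818) = -26/4186 + (1718 + 1487)/(-3818) = -26*1/4186 + 3205*(-1/3818) = -1/161 - 3205/3818 = -22601/26726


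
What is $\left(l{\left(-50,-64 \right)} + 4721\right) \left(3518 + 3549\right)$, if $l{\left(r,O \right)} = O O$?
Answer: $62309739$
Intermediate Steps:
$l{\left(r,O \right)} = O^{2}$
$\left(l{\left(-50,-64 \right)} + 4721\right) \left(3518 + 3549\right) = \left(\left(-64\right)^{2} + 4721\right) \left(3518 + 3549\right) = \left(4096 + 4721\right) 7067 = 8817 \cdot 7067 = 62309739$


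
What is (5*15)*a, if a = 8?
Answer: 600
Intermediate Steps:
(5*15)*a = (5*15)*8 = 75*8 = 600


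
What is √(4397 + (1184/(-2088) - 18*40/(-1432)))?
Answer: √1066337509231/15573 ≈ 66.309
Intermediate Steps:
√(4397 + (1184/(-2088) - 18*40/(-1432))) = √(4397 + (1184*(-1/2088) - 720*(-1/1432))) = √(4397 + (-148/261 + 90/179)) = √(4397 - 3002/46719) = √(205420441/46719) = √1066337509231/15573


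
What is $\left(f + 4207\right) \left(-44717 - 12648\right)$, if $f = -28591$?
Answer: $1398788160$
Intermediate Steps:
$\left(f + 4207\right) \left(-44717 - 12648\right) = \left(-28591 + 4207\right) \left(-44717 - 12648\right) = \left(-24384\right) \left(-57365\right) = 1398788160$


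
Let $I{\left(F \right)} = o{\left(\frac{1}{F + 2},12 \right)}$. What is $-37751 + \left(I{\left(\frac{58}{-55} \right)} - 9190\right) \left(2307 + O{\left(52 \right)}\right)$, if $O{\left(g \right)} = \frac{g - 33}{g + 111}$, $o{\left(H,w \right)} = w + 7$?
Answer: $- \frac{3454999673}{163} \approx -2.1196 \cdot 10^{7}$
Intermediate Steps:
$o{\left(H,w \right)} = 7 + w$
$I{\left(F \right)} = 19$ ($I{\left(F \right)} = 7 + 12 = 19$)
$O{\left(g \right)} = \frac{-33 + g}{111 + g}$
$-37751 + \left(I{\left(\frac{58}{-55} \right)} - 9190\right) \left(2307 + O{\left(52 \right)}\right) = -37751 + \left(19 - 9190\right) \left(2307 + \frac{-33 + 52}{111 + 52}\right) = -37751 - 9171 \left(2307 + \frac{1}{163} \cdot 19\right) = -37751 - 9171 \left(2307 + \frac{19}{163}\right) = -37751 - \frac{3448846260}{163} = - \frac{3454999673}{163}$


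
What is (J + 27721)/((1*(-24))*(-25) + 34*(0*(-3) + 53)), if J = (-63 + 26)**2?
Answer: 14545/1201 ≈ 12.111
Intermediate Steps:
J = 1369 (J = (-37)**2 = 1369)
(J + 27721)/((1*(-24))*(-25) + 34*(0*(-3) + 53)) = (1369 + 27721)/((1*(-24))*(-25) + 34*(0*(-3) + 53)) = 29090/(-24*(-25) + 34*(0 + 53)) = 29090/(600 + 34*53) = 29090/(600 + 1802) = 29090/2402 = 29090*(1/2402) = 14545/1201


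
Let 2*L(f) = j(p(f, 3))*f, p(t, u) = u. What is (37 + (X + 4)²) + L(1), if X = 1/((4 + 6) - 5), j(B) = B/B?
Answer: 2757/50 ≈ 55.140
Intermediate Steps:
j(B) = 1
X = ⅕ (X = 1/(10 - 5) = 1/5 = ⅕ ≈ 0.20000)
L(f) = f/2 (L(f) = (1*f)/2 = f/2)
(37 + (X + 4)²) + L(1) = (37 + (⅕ + 4)²) + (½)*1 = (37 + (21/5)²) + ½ = (37 + 441/25) + ½ = 1366/25 + ½ = 2757/50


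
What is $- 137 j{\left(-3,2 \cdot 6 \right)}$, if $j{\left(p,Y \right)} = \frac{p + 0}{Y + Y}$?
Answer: $\frac{137}{8} \approx 17.125$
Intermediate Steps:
$j{\left(p,Y \right)} = \frac{p}{2 Y}$
$- 137 j{\left(-3,2 \cdot 6 \right)} = - 137 \cdot \frac{1}{2} \left(-3\right) \frac{1}{2 \cdot 6} = - 137 \cdot \frac{1}{2} \left(-3\right) \frac{1}{12} = \left(-137\right) \left(- \frac{1}{8}\right) = \frac{137}{8}$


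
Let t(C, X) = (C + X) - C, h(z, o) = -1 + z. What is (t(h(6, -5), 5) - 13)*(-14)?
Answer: 112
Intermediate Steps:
t(C, X) = X
(t(h(6, -5), 5) - 13)*(-14) = (5 - 13)*(-14) = -8*(-14) = 112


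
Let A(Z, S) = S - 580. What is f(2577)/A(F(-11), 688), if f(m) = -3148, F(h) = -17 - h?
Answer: -787/27 ≈ -29.148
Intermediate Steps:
A(Z, S) = -580 + S
f(2577)/A(F(-11), 688) = -3148/(-580 + 688) = -3148/108 = -3148*1/108 = -787/27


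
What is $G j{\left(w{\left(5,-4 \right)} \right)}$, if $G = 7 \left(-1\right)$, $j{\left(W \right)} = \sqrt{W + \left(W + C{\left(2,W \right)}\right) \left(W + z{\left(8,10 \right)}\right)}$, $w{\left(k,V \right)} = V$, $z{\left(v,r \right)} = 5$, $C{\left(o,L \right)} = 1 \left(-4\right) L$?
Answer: $- 14 \sqrt{2} \approx -19.799$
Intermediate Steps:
$C{\left(o,L \right)} = - 4 L$
$j{\left(W \right)} = \sqrt{W - 3 W \left(5 + W\right)}$ ($j{\left(W \right)} = \sqrt{W + \left(W - 4 W\right) \left(W + 5\right)} = \sqrt{W + - 3 W \left(5 + W\right)} = \sqrt{W - 3 W \left(5 + W\right)}$)
$G = -7$
$G j{\left(w{\left(5,-4 \right)} \right)} = - 7 \sqrt{- 4 \left(-14 - -12\right)} = - 7 \sqrt{- 4 \left(-14 + 12\right)} = - 7 \sqrt{\left(-4\right) \left(-2\right)} = - 7 \sqrt{8} = - 7 \cdot 2 \sqrt{2} = - 14 \sqrt{2}$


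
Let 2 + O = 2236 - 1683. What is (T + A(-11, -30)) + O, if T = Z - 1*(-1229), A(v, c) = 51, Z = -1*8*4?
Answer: 1799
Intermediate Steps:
Z = -32 (Z = -8*4 = -32)
O = 551 (O = -2 + (2236 - 1683) = -2 + 553 = 551)
T = 1197 (T = -32 - 1*(-1229) = -32 + 1229 = 1197)
(T + A(-11, -30)) + O = (1197 + 51) + 551 = 1248 + 551 = 1799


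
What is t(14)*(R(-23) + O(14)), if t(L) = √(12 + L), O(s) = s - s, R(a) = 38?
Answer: 38*√26 ≈ 193.76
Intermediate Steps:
O(s) = 0
t(14)*(R(-23) + O(14)) = √(12 + 14)*(38 + 0) = √26*38 = 38*√26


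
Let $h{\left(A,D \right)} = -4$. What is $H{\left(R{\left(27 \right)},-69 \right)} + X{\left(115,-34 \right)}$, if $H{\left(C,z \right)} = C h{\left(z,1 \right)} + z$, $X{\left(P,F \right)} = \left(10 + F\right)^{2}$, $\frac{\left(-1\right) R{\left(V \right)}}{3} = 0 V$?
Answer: $507$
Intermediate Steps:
$R{\left(V \right)} = 0$ ($R{\left(V \right)} = - 3 \cdot 0 V = \left(-3\right) 0 = 0$)
$H{\left(C,z \right)} = z - 4 C$ ($H{\left(C,z \right)} = C \left(-4\right) + z = - 4 C + z = z - 4 C$)
$H{\left(R{\left(27 \right)},-69 \right)} + X{\left(115,-34 \right)} = \left(-69 - 0\right) + \left(10 - 34\right)^{2} = \left(-69 + 0\right) + \left(-24\right)^{2} = -69 + 576 = 507$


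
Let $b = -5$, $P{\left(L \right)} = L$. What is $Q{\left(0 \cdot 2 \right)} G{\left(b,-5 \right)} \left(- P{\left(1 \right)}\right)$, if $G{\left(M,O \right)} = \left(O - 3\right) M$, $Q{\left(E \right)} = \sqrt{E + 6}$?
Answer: $- 40 \sqrt{6} \approx -97.98$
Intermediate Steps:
$Q{\left(E \right)} = \sqrt{6 + E}$
$G{\left(M,O \right)} = M \left(-3 + O\right)$ ($G{\left(M,O \right)} = \left(-3 + O\right) M = M \left(-3 + O\right)$)
$Q{\left(0 \cdot 2 \right)} G{\left(b,-5 \right)} \left(- P{\left(1 \right)}\right) = \sqrt{6 + 0 \cdot 2} \left(- 5 \left(-3 - 5\right)\right) \left(\left(-1\right) 1\right) = \sqrt{6 + 0} \left(\left(-5\right) \left(-8\right)\right) \left(-1\right) = \sqrt{6} \cdot 40 \left(-1\right) = 40 \sqrt{6} \left(-1\right) = - 40 \sqrt{6}$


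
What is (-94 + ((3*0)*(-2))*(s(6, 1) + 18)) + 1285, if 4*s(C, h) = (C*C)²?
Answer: 1191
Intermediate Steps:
s(C, h) = C⁴/4 (s(C, h) = (C*C)²/4 = (C²)²/4 = C⁴/4)
(-94 + ((3*0)*(-2))*(s(6, 1) + 18)) + 1285 = (-94 + ((3*0)*(-2))*((¼)*6⁴ + 18)) + 1285 = (-94 + (0*(-2))*((¼)*1296 + 18)) + 1285 = (-94 + 0*(324 + 18)) + 1285 = (-94 + 0*342) + 1285 = (-94 + 0) + 1285 = -94 + 1285 = 1191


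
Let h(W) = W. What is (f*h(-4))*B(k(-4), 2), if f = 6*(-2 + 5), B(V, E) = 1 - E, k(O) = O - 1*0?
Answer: 72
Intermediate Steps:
k(O) = O (k(O) = O + 0 = O)
f = 18 (f = 6*3 = 18)
(f*h(-4))*B(k(-4), 2) = (18*(-4))*(1 - 1*2) = -72*(1 - 2) = -72*(-1) = 72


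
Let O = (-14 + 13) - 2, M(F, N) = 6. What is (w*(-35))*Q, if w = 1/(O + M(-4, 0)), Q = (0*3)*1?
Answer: 0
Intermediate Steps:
O = -3 (O = -1 - 2 = -3)
Q = 0 (Q = 0*1 = 0)
w = 1/3 (w = 1/(-3 + 6) = 1/3 ≈ 0.33333)
(w*(-35))*Q = ((1/3)*(-35))*0 = -35/3*0 = 0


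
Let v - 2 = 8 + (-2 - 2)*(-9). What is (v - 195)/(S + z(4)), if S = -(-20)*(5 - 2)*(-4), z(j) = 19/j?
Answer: 596/941 ≈ 0.63337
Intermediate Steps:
S = -240 (S = -(-20)*3*(-4) = -4*(-15)*(-4) = 60*(-4) = -240)
v = 46 (v = 2 + (8 + (-2 - 2)*(-9)) = 2 + (8 - 4*(-9)) = 2 + (8 + 36) = 2 + 44 = 46)
(v - 195)/(S + z(4)) = (46 - 195)/(-240 + 19/4) = -149/(-240 + 19*(¼)) = -149/(-240 + 19/4) = -149/(-941/4) = -149*(-4/941) = 596/941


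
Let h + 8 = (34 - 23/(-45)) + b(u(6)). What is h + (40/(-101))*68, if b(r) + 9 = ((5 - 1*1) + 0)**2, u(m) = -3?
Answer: 29908/4545 ≈ 6.5804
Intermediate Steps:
b(r) = 7 (b(r) = -9 + ((5 - 1*1) + 0)**2 = -9 + ((5 - 1) + 0)**2 = -9 + (4 + 0)**2 = -9 + 4**2 = -9 + 16 = 7)
h = 1508/45 (h = -8 + ((34 - 23/(-45)) + 7) = -8 + ((34 - 23*(-1/45)) + 7) = -8 + ((34 + 23/45) + 7) = -8 + (1553/45 + 7) = -8 + 1868/45 = 1508/45 ≈ 33.511)
h + (40/(-101))*68 = 1508/45 + (40/(-101))*68 = 1508/45 + (40*(-1/101))*68 = 1508/45 - 40/101*68 = 1508/45 - 2720/101 = 29908/4545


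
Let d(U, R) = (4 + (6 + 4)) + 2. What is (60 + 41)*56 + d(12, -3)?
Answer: 5672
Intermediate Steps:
d(U, R) = 16 (d(U, R) = (4 + 10) + 2 = 14 + 2 = 16)
(60 + 41)*56 + d(12, -3) = (60 + 41)*56 + 16 = 101*56 + 16 = 5656 + 16 = 5672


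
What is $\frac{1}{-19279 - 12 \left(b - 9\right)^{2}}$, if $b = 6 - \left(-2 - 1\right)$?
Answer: $- \frac{1}{19279} \approx -5.187 \cdot 10^{-5}$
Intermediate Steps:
$b = 9$ ($b = 6 - -3 = 6 + 3 = 9$)
$\frac{1}{-19279 - 12 \left(b - 9\right)^{2}} = \frac{1}{-19279 - 12 \left(9 - 9\right)^{2}} = \frac{1}{-19279 - 12 \cdot 0^{2}} = \frac{1}{-19279 - 0} = \frac{1}{-19279 + 0} = \frac{1}{-19279} = - \frac{1}{19279}$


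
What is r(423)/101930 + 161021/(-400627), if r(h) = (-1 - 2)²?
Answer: -16409264887/40835910110 ≈ -0.40183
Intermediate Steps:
r(h) = 9 (r(h) = (-3)² = 9)
r(423)/101930 + 161021/(-400627) = 9/101930 + 161021/(-400627) = 9*(1/101930) + 161021*(-1/400627) = 9/101930 - 161021/400627 = -16409264887/40835910110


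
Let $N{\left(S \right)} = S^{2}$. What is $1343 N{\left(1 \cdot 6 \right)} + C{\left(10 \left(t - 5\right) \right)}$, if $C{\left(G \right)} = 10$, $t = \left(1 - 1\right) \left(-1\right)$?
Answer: $48358$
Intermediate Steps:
$t = 0$ ($t = 0 \left(-1\right) = 0$)
$1343 N{\left(1 \cdot 6 \right)} + C{\left(10 \left(t - 5\right) \right)} = 1343 \left(1 \cdot 6\right)^{2} + 10 = 1343 \cdot 6^{2} + 10 = 1343 \cdot 36 + 10 = 48348 + 10 = 48358$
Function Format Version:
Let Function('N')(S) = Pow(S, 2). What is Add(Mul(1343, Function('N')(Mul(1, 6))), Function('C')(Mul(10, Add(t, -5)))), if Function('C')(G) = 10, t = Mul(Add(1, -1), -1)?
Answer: 48358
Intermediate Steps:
t = 0 (t = Mul(0, -1) = 0)
Add(Mul(1343, Function('N')(Mul(1, 6))), Function('C')(Mul(10, Add(t, -5)))) = Add(Mul(1343, Pow(Mul(1, 6), 2)), 10) = Add(Mul(1343, Pow(6, 2)), 10) = Add(Mul(1343, 36), 10) = Add(48348, 10) = 48358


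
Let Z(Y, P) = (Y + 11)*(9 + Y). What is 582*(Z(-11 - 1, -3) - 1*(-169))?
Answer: 100104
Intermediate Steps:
Z(Y, P) = (9 + Y)*(11 + Y) (Z(Y, P) = (11 + Y)*(9 + Y) = (9 + Y)*(11 + Y))
582*(Z(-11 - 1, -3) - 1*(-169)) = 582*((99 + (-11 - 1)² + 20*(-11 - 1)) - 1*(-169)) = 582*((99 + (-12)² + 20*(-12)) + 169) = 582*((99 + 144 - 240) + 169) = 582*(3 + 169) = 582*172 = 100104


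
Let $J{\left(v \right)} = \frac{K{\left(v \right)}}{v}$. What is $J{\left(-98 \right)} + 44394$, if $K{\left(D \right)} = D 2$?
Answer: $44396$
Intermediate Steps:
$K{\left(D \right)} = 2 D$
$J{\left(v \right)} = 2$ ($J{\left(v \right)} = \frac{2 v}{v} = 2$)
$J{\left(-98 \right)} + 44394 = 2 + 44394 = 44396$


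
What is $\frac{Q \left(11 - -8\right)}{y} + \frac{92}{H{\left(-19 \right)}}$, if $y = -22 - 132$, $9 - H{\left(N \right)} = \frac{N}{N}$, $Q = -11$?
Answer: $\frac{90}{7} \approx 12.857$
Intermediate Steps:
$H{\left(N \right)} = 8$ ($H{\left(N \right)} = 9 - \frac{N}{N} = 9 - 1 = 8$)
$y = -154$ ($y = -22 - 132 = -154$)
$\frac{Q \left(11 - -8\right)}{y} + \frac{92}{H{\left(-19 \right)}} = \frac{\left(-11\right) \left(11 - -8\right)}{-154} + \frac{92}{8} = - 11 \left(11 + 8\right) \left(- \frac{1}{154}\right) + 92 \cdot \frac{1}{8} = \left(-11\right) 19 \left(- \frac{1}{154}\right) + \frac{23}{2} = \left(-209\right) \left(- \frac{1}{154}\right) + \frac{23}{2} = \frac{19}{14} + \frac{23}{2} = \frac{90}{7}$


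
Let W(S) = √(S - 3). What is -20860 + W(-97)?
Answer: -20860 + 10*I ≈ -20860.0 + 10.0*I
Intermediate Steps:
W(S) = √(-3 + S)
-20860 + W(-97) = -20860 + √(-3 - 97) = -20860 + √(-100) = -20860 + 10*I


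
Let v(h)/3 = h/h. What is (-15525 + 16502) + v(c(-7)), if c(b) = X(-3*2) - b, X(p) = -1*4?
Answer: 980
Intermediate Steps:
X(p) = -4
c(b) = -4 - b
v(h) = 3 (v(h) = 3*(h/h) = 3*1 = 3)
(-15525 + 16502) + v(c(-7)) = (-15525 + 16502) + 3 = 977 + 3 = 980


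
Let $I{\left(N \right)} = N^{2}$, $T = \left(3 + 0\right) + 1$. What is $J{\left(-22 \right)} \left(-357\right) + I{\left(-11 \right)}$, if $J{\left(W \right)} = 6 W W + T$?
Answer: $-1038035$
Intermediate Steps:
$T = 4$ ($T = 3 + 1 = 4$)
$J{\left(W \right)} = 4 + 6 W^{2}$ ($J{\left(W \right)} = 6 W W + 4 = 6 W^{2} + 4 = 4 + 6 W^{2}$)
$J{\left(-22 \right)} \left(-357\right) + I{\left(-11 \right)} = \left(4 + 6 \left(-22\right)^{2}\right) \left(-357\right) + \left(-11\right)^{2} = \left(4 + 6 \cdot 484\right) \left(-357\right) + 121 = \left(4 + 2904\right) \left(-357\right) + 121 = 2908 \left(-357\right) + 121 = -1038156 + 121 = -1038035$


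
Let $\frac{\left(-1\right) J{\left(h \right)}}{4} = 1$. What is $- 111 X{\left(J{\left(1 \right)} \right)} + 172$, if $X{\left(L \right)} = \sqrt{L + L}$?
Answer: $172 - 222 i \sqrt{2} \approx 172.0 - 313.96 i$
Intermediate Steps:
$J{\left(h \right)} = -4$ ($J{\left(h \right)} = \left(-4\right) 1 = -4$)
$X{\left(L \right)} = \sqrt{2} \sqrt{L}$ ($X{\left(L \right)} = \sqrt{2 L} = \sqrt{2} \sqrt{L}$)
$- 111 X{\left(J{\left(1 \right)} \right)} + 172 = - 111 \sqrt{2} \sqrt{-4} + 172 = - 111 \sqrt{2} \cdot 2 i + 172 = - 111 \cdot 2 i \sqrt{2} + 172 = - 222 i \sqrt{2} + 172 = 172 - 222 i \sqrt{2}$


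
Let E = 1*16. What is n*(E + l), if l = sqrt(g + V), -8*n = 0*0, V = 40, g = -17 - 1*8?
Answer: 0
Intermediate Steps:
g = -25 (g = -17 - 8 = -25)
n = 0 (n = -0*0 = -1/8*0 = 0)
l = sqrt(15) (l = sqrt(-25 + 40) = sqrt(15) ≈ 3.8730)
E = 16
n*(E + l) = 0*(16 + sqrt(15)) = 0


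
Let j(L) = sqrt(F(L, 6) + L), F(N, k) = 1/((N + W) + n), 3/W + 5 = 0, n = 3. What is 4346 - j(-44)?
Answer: 4346 - I*sqrt(119041)/52 ≈ 4346.0 - 6.6351*I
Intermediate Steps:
W = -3/5 (W = 3/(-5 + 0) = 3/(-5) = 3*(-1/5) = -3/5 ≈ -0.60000)
F(N, k) = 1/(12/5 + N) (F(N, k) = 1/((N - 3/5) + 3) = 1/((-3/5 + N) + 3) = 1/(12/5 + N))
j(L) = sqrt(L + 5/(12 + 5*L)) (j(L) = sqrt(5/(12 + 5*L) + L) = sqrt(L + 5/(12 + 5*L)))
4346 - j(-44) = 4346 - sqrt((5 - 44*(12 + 5*(-44)))/(12 + 5*(-44))) = 4346 - sqrt((5 - 44*(12 - 220))/(12 - 220)) = 4346 - sqrt((5 - 44*(-208))/(-208)) = 4346 - sqrt(-(5 + 9152)/208) = 4346 - sqrt(-1/208*9157) = 4346 - sqrt(-9157/208) = 4346 - I*sqrt(119041)/52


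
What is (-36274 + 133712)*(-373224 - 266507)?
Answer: -62334109178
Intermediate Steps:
(-36274 + 133712)*(-373224 - 266507) = 97438*(-639731) = -62334109178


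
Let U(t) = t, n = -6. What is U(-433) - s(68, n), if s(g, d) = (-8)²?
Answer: -497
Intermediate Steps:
s(g, d) = 64
U(-433) - s(68, n) = -433 - 1*64 = -433 - 64 = -497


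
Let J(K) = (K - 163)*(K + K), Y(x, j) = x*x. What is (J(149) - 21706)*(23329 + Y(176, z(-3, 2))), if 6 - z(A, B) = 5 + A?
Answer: -1405304790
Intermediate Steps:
z(A, B) = 1 - A (z(A, B) = 6 - (5 + A) = 6 + (-5 - A) = 1 - A)
Y(x, j) = x²
J(K) = 2*K*(-163 + K) (J(K) = (-163 + K)*(2*K) = 2*K*(-163 + K))
(J(149) - 21706)*(23329 + Y(176, z(-3, 2))) = (2*149*(-163 + 149) - 21706)*(23329 + 176²) = (2*149*(-14) - 21706)*(23329 + 30976) = (-4172 - 21706)*54305 = -25878*54305 = -1405304790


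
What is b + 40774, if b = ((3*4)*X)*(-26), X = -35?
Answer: 51694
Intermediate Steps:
b = 10920 (b = ((3*4)*(-35))*(-26) = (12*(-35))*(-26) = -420*(-26) = 10920)
b + 40774 = 10920 + 40774 = 51694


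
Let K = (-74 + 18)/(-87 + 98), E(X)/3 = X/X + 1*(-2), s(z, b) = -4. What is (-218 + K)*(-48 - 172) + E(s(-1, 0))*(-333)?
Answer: 50079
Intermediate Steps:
E(X) = -3 (E(X) = 3*(X/X + 1*(-2)) = 3*(1 - 2) = 3*(-1) = -3)
K = -56/11 ≈ -5.0909
(-218 + K)*(-48 - 172) + E(s(-1, 0))*(-333) = (-218 - 56/11)*(-48 - 172) - 3*(-333) = -2454/11*(-220) + 999 = 49080 + 999 = 50079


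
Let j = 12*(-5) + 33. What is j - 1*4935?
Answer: -4962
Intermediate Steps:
j = -27 (j = -60 + 33 = -27)
j - 1*4935 = -27 - 1*4935 = -27 - 4935 = -4962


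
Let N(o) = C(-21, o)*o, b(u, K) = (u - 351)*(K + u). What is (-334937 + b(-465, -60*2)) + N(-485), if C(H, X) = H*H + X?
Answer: 163763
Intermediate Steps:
b(u, K) = (-351 + u)*(K + u)
C(H, X) = X + H² (C(H, X) = H² + X = X + H²)
N(o) = o*(441 + o) (N(o) = (o + (-21)²)*o = (o + 441)*o = (441 + o)*o = o*(441 + o))
(-334937 + b(-465, -60*2)) + N(-485) = (-334937 + ((-465)² - (-21060)*2 - 351*(-465) - 60*2*(-465))) - 485*(441 - 485) = (-334937 + (216225 - 351*(-120) + 163215 - 120*(-465))) - 485*(-44) = (-334937 + (216225 + 42120 + 163215 + 55800)) + 21340 = (-334937 + 477360) + 21340 = 142423 + 21340 = 163763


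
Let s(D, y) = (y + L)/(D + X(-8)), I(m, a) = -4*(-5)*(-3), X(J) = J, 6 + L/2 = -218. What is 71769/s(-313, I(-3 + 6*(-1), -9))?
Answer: 23037849/508 ≈ 45350.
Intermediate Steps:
L = -448 (L = -12 + 2*(-218) = -12 - 436 = -448)
I(m, a) = -60 (I(m, a) = 20*(-3) = -60)
s(D, y) = (-448 + y)/(-8 + D) (s(D, y) = (y - 448)/(D - 8) = (-448 + y)/(-8 + D))
71769/s(-313, I(-3 + 6*(-1), -9)) = 71769/(((-448 - 60)/(-8 - 313))) = 71769/((-508/(-321))) = 71769/((-1/321*(-508))) = 71769/(508/321) = 71769*(321/508) = 23037849/508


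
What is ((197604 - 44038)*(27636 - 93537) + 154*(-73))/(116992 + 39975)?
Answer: -10120164208/156967 ≈ -64473.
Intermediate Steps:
((197604 - 44038)*(27636 - 93537) + 154*(-73))/(116992 + 39975) = (153566*(-65901) - 11242)/156967 = (-10120152966 - 11242)*(1/156967) = -10120164208*1/156967 = -10120164208/156967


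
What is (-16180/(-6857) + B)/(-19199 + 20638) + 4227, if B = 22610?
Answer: 41863804571/9867223 ≈ 4242.7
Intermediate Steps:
(-16180/(-6857) + B)/(-19199 + 20638) + 4227 = (-16180/(-6857) + 22610)/(-19199 + 20638) + 4227 = (-16180*(-1/6857) + 22610)/1439 + 4227 = (16180/6857 + 22610)*(1/1439) + 4227 = (155052950/6857)*(1/1439) + 4227 = 155052950/9867223 + 4227 = 41863804571/9867223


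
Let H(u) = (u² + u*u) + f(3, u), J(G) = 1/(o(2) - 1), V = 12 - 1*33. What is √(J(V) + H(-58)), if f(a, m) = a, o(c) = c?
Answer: 6*√187 ≈ 82.049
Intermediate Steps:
V = -21 (V = 12 - 33 = -21)
J(G) = 1 (J(G) = 1/(2 - 1) = 1/1 = 1)
H(u) = 3 + 2*u² (H(u) = (u² + u*u) + 3 = (u² + u²) + 3 = 2*u² + 3 = 3 + 2*u²)
√(J(V) + H(-58)) = √(1 + (3 + 2*(-58)²)) = √(1 + (3 + 2*3364)) = √(1 + (3 + 6728)) = √(1 + 6731) = √6732 = 6*√187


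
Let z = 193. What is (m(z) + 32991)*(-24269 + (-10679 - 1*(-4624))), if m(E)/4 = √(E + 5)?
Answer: -1000419084 - 363888*√22 ≈ -1.0021e+9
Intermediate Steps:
m(E) = 4*√(5 + E) (m(E) = 4*√(E + 5) = 4*√(5 + E))
(m(z) + 32991)*(-24269 + (-10679 - 1*(-4624))) = (4*√(5 + 193) + 32991)*(-24269 + (-10679 - 1*(-4624))) = (4*√198 + 32991)*(-24269 + (-10679 + 4624)) = (4*(3*√22) + 32991)*(-24269 - 6055) = (12*√22 + 32991)*(-30324) = (32991 + 12*√22)*(-30324) = -1000419084 - 363888*√22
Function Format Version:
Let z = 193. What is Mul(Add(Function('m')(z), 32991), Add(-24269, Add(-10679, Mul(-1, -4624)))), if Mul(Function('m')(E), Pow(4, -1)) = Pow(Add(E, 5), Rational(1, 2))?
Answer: Add(-1000419084, Mul(-363888, Pow(22, Rational(1, 2)))) ≈ -1.0021e+9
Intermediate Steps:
Function('m')(E) = Mul(4, Pow(Add(5, E), Rational(1, 2))) (Function('m')(E) = Mul(4, Pow(Add(E, 5), Rational(1, 2))) = Mul(4, Pow(Add(5, E), Rational(1, 2))))
Mul(Add(Function('m')(z), 32991), Add(-24269, Add(-10679, Mul(-1, -4624)))) = Mul(Add(Mul(4, Pow(Add(5, 193), Rational(1, 2))), 32991), Add(-24269, Add(-10679, Mul(-1, -4624)))) = Mul(Add(Mul(4, Pow(198, Rational(1, 2))), 32991), Add(-24269, Add(-10679, 4624))) = Mul(Add(Mul(4, Mul(3, Pow(22, Rational(1, 2)))), 32991), Add(-24269, -6055)) = Mul(Add(Mul(12, Pow(22, Rational(1, 2))), 32991), -30324) = Mul(Add(32991, Mul(12, Pow(22, Rational(1, 2)))), -30324) = Add(-1000419084, Mul(-363888, Pow(22, Rational(1, 2))))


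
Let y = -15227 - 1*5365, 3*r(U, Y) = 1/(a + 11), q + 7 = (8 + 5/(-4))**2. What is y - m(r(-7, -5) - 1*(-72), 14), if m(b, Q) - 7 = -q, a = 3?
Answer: -328967/16 ≈ -20560.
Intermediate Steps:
q = 617/16 (q = -7 + (8 + 5/(-4))**2 = -7 + (8 + 5*(-1/4))**2 = -7 + (8 - 5/4)**2 = -7 + (27/4)**2 = -7 + 729/16 = 617/16 ≈ 38.563)
r(U, Y) = 1/42 (r(U, Y) = 1/(3*(3 + 11)) = (1/3)/14 = (1/3)*(1/14) = 1/42)
m(b, Q) = -505/16 (m(b, Q) = 7 - 1*617/16 = 7 - 617/16 = -505/16)
y = -20592 (y = -15227 - 5365 = -20592)
y - m(r(-7, -5) - 1*(-72), 14) = -20592 - 1*(-505/16) = -20592 + 505/16 = -328967/16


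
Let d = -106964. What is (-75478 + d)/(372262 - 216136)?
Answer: -30407/26021 ≈ -1.1686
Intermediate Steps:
(-75478 + d)/(372262 - 216136) = (-75478 - 106964)/(372262 - 216136) = -182442/156126 = -182442*1/156126 = -30407/26021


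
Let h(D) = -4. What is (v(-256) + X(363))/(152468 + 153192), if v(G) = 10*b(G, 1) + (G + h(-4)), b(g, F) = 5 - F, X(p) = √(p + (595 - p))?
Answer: -11/15283 + √595/305660 ≈ -0.00063995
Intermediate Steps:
X(p) = √595
v(G) = 36 + G (v(G) = 10*(5 - 1*1) + (G - 4) = 10*(5 - 1) + (-4 + G) = 10*4 + (-4 + G) = 40 + (-4 + G) = 36 + G)
(v(-256) + X(363))/(152468 + 153192) = ((36 - 256) + √595)/(152468 + 153192) = (-220 + √595)/305660 = (-220 + √595)*(1/305660) = -11/15283 + √595/305660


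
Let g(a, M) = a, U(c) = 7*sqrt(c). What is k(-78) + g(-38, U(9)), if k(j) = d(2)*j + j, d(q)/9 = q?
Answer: -1520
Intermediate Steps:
d(q) = 9*q
k(j) = 19*j (k(j) = (9*2)*j + j = 18*j + j = 19*j)
k(-78) + g(-38, U(9)) = 19*(-78) - 38 = -1482 - 38 = -1520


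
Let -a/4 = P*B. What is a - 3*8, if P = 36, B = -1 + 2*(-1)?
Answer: 408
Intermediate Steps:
B = -3 (B = -1 - 2 = -3)
a = 432 (a = -144*(-3) = -4*(-108) = 432)
a - 3*8 = 432 - 3*8 = 432 - 1*24 = 432 - 24 = 408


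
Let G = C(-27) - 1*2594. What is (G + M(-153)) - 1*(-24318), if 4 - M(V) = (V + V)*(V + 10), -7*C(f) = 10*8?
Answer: -154290/7 ≈ -22041.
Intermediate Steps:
C(f) = -80/7 (C(f) = -10*8/7 = -⅐*80 = -80/7)
M(V) = 4 - 2*V*(10 + V) (M(V) = 4 - (V + V)*(V + 10) = 4 - 2*V*(10 + V))
G = -18238/7 (G = -80/7 - 1*2594 = -80/7 - 2594 = -18238/7 ≈ -2605.4)
(G + M(-153)) - 1*(-24318) = (-18238/7 + (4 - 20*(-153) - 2*(-153)²)) - 1*(-24318) = (-18238/7 + (4 + 3060 - 2*23409)) + 24318 = (-18238/7 + (4 + 3060 - 46818)) + 24318 = (-18238/7 - 43754) + 24318 = -324516/7 + 24318 = -154290/7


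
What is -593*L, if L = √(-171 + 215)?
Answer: -1186*√11 ≈ -3933.5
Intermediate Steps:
L = 2*√11 (L = √44 = 2*√11 ≈ 6.6332)
-593*L = -1186*√11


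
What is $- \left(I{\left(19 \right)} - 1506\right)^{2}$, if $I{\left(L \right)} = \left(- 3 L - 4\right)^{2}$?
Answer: $-4906225$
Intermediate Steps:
$I{\left(L \right)} = \left(-4 - 3 L\right)^{2}$
$- \left(I{\left(19 \right)} - 1506\right)^{2} = - \left(\left(4 + 3 \cdot 19\right)^{2} - 1506\right)^{2} = - \left(\left(4 + 57\right)^{2} - 1506\right)^{2} = - \left(61^{2} - 1506\right)^{2} = - \left(3721 - 1506\right)^{2} = - 2215^{2} = \left(-1\right) 4906225 = -4906225$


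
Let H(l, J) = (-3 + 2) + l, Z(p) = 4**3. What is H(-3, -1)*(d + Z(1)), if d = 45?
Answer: -436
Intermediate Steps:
Z(p) = 64
H(l, J) = -1 + l
H(-3, -1)*(d + Z(1)) = (-1 - 3)*(45 + 64) = -4*109 = -436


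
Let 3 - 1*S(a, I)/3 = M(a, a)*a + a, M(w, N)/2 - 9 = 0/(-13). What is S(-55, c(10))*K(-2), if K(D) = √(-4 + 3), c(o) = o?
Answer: 3144*I ≈ 3144.0*I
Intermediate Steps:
M(w, N) = 18 (M(w, N) = 18 + 2*(0/(-13)) = 18 + 2*(0*(-1/13)) = 18 + 2*0 = 18 + 0 = 18)
K(D) = I (K(D) = √(-1) = I)
S(a, I) = 9 - 57*a (S(a, I) = 9 - 3*(18*a + a) = 9 - 57*a)
S(-55, c(10))*K(-2) = (9 - 57*(-55))*I = (9 + 3135)*I = 3144*I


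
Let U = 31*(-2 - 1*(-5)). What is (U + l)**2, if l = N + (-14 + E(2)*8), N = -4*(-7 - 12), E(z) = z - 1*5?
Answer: 17161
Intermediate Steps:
E(z) = -5 + z (E(z) = z - 5 = -5 + z)
N = 76 (N = -4*(-19) = 76)
l = 38 (l = 76 + (-14 + (-5 + 2)*8) = 76 + (-14 - 3*8) = 76 + (-14 - 24) = 76 - 38 = 38)
U = 93 (U = 31*(-2 + 5) = 31*3 = 93)
(U + l)**2 = (93 + 38)**2 = 131**2 = 17161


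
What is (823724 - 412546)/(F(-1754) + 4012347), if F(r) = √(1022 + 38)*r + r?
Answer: 1649067608554/16081595104689 + 1442412424*√265/16081595104689 ≈ 0.10400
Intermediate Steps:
F(r) = r + 2*r*√265 (F(r) = √1060*r + r = (2*√265)*r + r = 2*r*√265 + r = r + 2*r*√265)
(823724 - 412546)/(F(-1754) + 4012347) = (823724 - 412546)/(-1754*(1 + 2*√265) + 4012347) = 411178/((-1754 - 3508*√265) + 4012347) = 411178/(4010593 - 3508*√265)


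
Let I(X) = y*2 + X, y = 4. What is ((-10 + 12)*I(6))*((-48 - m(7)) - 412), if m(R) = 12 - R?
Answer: -13020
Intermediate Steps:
I(X) = 8 + X (I(X) = 4*2 + X = 8 + X)
((-10 + 12)*I(6))*((-48 - m(7)) - 412) = ((-10 + 12)*(8 + 6))*((-48 - (12 - 1*7)) - 412) = (2*14)*((-48 - (12 - 7)) - 412) = 28*((-48 - 1*5) - 412) = 28*((-48 - 5) - 412) = 28*(-53 - 412) = 28*(-465) = -13020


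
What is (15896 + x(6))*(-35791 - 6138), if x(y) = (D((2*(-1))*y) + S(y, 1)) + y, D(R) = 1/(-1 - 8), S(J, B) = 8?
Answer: -6003771581/9 ≈ -6.6709e+8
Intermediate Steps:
D(R) = -⅑ (D(R) = 1/(-9) = -⅑)
x(y) = 71/9 + y (x(y) = (-⅑ + 8) + y = 71/9 + y)
(15896 + x(6))*(-35791 - 6138) = (15896 + (71/9 + 6))*(-35791 - 6138) = (15896 + 125/9)*(-41929) = (143189/9)*(-41929) = -6003771581/9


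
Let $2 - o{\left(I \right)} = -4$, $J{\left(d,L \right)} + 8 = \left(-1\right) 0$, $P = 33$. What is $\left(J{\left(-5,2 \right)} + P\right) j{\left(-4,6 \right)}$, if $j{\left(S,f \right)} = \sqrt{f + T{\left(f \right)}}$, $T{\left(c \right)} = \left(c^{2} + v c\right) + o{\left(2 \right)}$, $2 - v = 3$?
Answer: $25 \sqrt{42} \approx 162.02$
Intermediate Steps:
$v = -1$ ($v = 2 - 3 = -1$)
$J{\left(d,L \right)} = -8$ ($J{\left(d,L \right)} = -8 - 0 = -8 + 0 = -8$)
$o{\left(I \right)} = 6$ ($o{\left(I \right)} = 2 - -4 = 2 + 4 = 6$)
$T{\left(c \right)} = 6 + c^{2} - c$ ($T{\left(c \right)} = \left(c^{2} - c\right) + 6 = 6 + c^{2} - c$)
$j{\left(S,f \right)} = \sqrt{6 + f^{2}}$ ($j{\left(S,f \right)} = \sqrt{f + \left(6 + f^{2} - f\right)} = \sqrt{6 + f^{2}}$)
$\left(J{\left(-5,2 \right)} + P\right) j{\left(-4,6 \right)} = \left(-8 + 33\right) \sqrt{6 + 6^{2}} = 25 \sqrt{6 + 36} = 25 \sqrt{42}$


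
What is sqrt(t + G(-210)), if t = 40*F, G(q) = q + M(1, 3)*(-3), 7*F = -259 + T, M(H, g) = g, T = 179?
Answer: I*sqrt(33131)/7 ≈ 26.003*I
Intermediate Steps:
F = -80/7 (F = (-259 + 179)/7 = (1/7)*(-80) = -80/7 ≈ -11.429)
G(q) = -9 + q (G(q) = q + 3*(-3) = q - 9 = -9 + q)
t = -3200/7 (t = 40*(-80/7) = -3200/7 ≈ -457.14)
sqrt(t + G(-210)) = sqrt(-3200/7 + (-9 - 210)) = sqrt(-3200/7 - 219) = sqrt(-4733/7) = I*sqrt(33131)/7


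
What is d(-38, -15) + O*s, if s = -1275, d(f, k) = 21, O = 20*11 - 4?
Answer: -275379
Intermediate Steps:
O = 216 (O = 220 - 4 = 216)
d(-38, -15) + O*s = 21 + 216*(-1275) = 21 - 275400 = -275379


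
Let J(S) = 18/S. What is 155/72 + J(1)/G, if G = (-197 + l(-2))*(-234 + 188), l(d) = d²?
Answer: 688693/319608 ≈ 2.1548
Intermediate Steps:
G = 8878 (G = (-197 + (-2)²)*(-234 + 188) = (-197 + 4)*(-46) = -193*(-46) = 8878)
155/72 + J(1)/G = 155/72 + (18/1)/8878 = 155*(1/72) + (18*1)*(1/8878) = 155/72 + 18*(1/8878) = 155/72 + 9/4439 = 688693/319608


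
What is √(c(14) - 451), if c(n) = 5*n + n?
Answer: I*√367 ≈ 19.157*I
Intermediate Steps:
c(n) = 6*n
√(c(14) - 451) = √(6*14 - 451) = √(84 - 451) = √(-367) = I*√367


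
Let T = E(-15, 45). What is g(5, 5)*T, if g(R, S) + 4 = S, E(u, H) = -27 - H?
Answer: -72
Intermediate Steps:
T = -72 (T = -27 - 1*45 = -27 - 45 = -72)
g(R, S) = -4 + S
g(5, 5)*T = (-4 + 5)*(-72) = 1*(-72) = -72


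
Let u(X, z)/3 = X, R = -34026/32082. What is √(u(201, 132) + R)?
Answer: √17209693790/5347 ≈ 24.534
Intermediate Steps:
R = -5671/5347 (R = -34026*1/32082 = -5671/5347 ≈ -1.0606)
u(X, z) = 3*X
√(u(201, 132) + R) = √(3*201 - 5671/5347) = √(603 - 5671/5347) = √(3218570/5347) = √17209693790/5347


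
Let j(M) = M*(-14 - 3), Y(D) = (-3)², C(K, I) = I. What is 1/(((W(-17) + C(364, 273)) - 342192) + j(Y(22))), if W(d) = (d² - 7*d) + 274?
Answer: -1/341390 ≈ -2.9292e-6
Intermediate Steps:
W(d) = 274 + d² - 7*d
Y(D) = 9
j(M) = -17*M (j(M) = M*(-17) = -17*M)
1/(((W(-17) + C(364, 273)) - 342192) + j(Y(22))) = 1/((((274 + (-17)² - 7*(-17)) + 273) - 342192) - 17*9) = 1/((((274 + 289 + 119) + 273) - 342192) - 153) = 1/(((682 + 273) - 342192) - 153) = 1/((955 - 342192) - 153) = 1/(-341237 - 153) = 1/(-341390) = -1/341390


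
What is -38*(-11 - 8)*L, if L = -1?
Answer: -722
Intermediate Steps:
-38*(-11 - 8)*L = -38*(-11 - 8)*(-1) = -(-722)*(-1) = -38*19 = -722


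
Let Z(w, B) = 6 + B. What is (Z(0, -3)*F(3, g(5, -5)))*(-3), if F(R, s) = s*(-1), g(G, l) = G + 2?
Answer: 63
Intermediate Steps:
g(G, l) = 2 + G
F(R, s) = -s
(Z(0, -3)*F(3, g(5, -5)))*(-3) = ((6 - 3)*(-(2 + 5)))*(-3) = (3*(-1*7))*(-3) = (3*(-7))*(-3) = -21*(-3) = 63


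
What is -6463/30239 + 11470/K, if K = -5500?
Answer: -316023/137450 ≈ -2.2992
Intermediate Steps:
-6463/30239 + 11470/K = -6463/30239 + 11470/(-5500) = -6463*1/30239 + 11470*(-1/5500) = -6463/30239 - 1147/550 = -316023/137450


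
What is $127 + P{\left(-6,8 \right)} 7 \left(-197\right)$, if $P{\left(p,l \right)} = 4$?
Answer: $-5389$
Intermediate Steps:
$127 + P{\left(-6,8 \right)} 7 \left(-197\right) = 127 + 4 \cdot 7 \left(-197\right) = 127 + 28 \left(-197\right) = 127 - 5516 = -5389$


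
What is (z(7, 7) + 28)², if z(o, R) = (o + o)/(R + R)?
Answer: 841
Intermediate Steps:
z(o, R) = o/R (z(o, R) = (2*o)/((2*R)) = (2*o)*(1/(2*R)) = o/R)
(z(7, 7) + 28)² = (7/7 + 28)² = (7*(⅐) + 28)² = (1 + 28)² = 29² = 841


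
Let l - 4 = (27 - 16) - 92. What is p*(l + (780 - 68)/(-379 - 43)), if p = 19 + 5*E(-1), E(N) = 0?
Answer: -315457/211 ≈ -1495.1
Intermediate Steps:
l = -77 (l = 4 + ((27 - 16) - 92) = 4 + (11 - 92) = 4 - 81 = -77)
p = 19 (p = 19 + 5*0 = 19 + 0 = 19)
p*(l + (780 - 68)/(-379 - 43)) = 19*(-77 + (780 - 68)/(-379 - 43)) = 19*(-77 + 712/(-422)) = 19*(-77 + 712*(-1/422)) = 19*(-77 - 356/211) = 19*(-16603/211) = -315457/211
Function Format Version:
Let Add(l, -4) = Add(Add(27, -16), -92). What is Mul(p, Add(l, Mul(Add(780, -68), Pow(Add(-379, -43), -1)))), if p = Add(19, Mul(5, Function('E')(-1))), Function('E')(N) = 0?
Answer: Rational(-315457, 211) ≈ -1495.1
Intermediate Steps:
l = -77 (l = Add(4, Add(Add(27, -16), -92)) = Add(4, Add(11, -92)) = Add(4, -81) = -77)
p = 19 (p = Add(19, Mul(5, 0)) = Add(19, 0) = 19)
Mul(p, Add(l, Mul(Add(780, -68), Pow(Add(-379, -43), -1)))) = Mul(19, Add(-77, Mul(Add(780, -68), Pow(Add(-379, -43), -1)))) = Mul(19, Add(-77, Mul(712, Pow(-422, -1)))) = Mul(19, Add(-77, Mul(712, Rational(-1, 422)))) = Mul(19, Add(-77, Rational(-356, 211))) = Mul(19, Rational(-16603, 211)) = Rational(-315457, 211)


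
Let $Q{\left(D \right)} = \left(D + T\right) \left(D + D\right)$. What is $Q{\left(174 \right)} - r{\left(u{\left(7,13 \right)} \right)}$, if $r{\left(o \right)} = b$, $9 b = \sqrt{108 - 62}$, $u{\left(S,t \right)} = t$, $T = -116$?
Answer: $20184 - \frac{\sqrt{46}}{9} \approx 20183.0$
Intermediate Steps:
$Q{\left(D \right)} = 2 D \left(-116 + D\right)$ ($Q{\left(D \right)} = \left(D - 116\right) \left(D + D\right) = \left(-116 + D\right) 2 D = 2 D \left(-116 + D\right)$)
$b = \frac{\sqrt{46}}{9}$ ($b = \frac{\sqrt{108 - 62}}{9} = \frac{\sqrt{46}}{9} \approx 0.75359$)
$r{\left(o \right)} = \frac{\sqrt{46}}{9}$
$Q{\left(174 \right)} - r{\left(u{\left(7,13 \right)} \right)} = 2 \cdot 174 \left(-116 + 174\right) - \frac{\sqrt{46}}{9} = 2 \cdot 174 \cdot 58 - \frac{\sqrt{46}}{9} = 20184 - \frac{\sqrt{46}}{9}$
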